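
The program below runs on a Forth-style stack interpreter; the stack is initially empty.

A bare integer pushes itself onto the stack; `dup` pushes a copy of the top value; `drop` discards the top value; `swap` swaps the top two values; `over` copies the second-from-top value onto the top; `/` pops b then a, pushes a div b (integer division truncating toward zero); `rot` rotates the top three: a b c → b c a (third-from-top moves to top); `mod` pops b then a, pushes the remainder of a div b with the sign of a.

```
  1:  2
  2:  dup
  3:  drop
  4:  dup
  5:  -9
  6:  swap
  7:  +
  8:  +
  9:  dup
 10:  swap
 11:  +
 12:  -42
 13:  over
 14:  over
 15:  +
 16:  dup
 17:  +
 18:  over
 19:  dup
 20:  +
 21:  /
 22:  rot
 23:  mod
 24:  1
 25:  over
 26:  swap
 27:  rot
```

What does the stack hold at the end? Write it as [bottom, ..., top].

[-42, 1, 1, 1]

2    : 2
dup  : 2 2
drop : 2
dup  : 2 2
-9   : 2 2 -9
swap : 2 -9 2
+    : 2 -7
+    : -5
dup  : -5 -5
swap : -5 -5
+    : -10
-42  : -10 -42
over : -10 -42 -10
over : -10 -42 -10 -42
+    : -10 -42 -52
dup  : -10 -42 -52 -52
+    : -10 -42 -104
over : -10 -42 -104 -42
dup  : -10 -42 -104 -42 -42
+    : -10 -42 -104 -84
/    : -10 -42 1
rot  : -42 1 -10
mod  : -42 1
1    : -42 1 1
over : -42 1 1 1
swap : -42 1 1 1
rot  : -42 1 1 1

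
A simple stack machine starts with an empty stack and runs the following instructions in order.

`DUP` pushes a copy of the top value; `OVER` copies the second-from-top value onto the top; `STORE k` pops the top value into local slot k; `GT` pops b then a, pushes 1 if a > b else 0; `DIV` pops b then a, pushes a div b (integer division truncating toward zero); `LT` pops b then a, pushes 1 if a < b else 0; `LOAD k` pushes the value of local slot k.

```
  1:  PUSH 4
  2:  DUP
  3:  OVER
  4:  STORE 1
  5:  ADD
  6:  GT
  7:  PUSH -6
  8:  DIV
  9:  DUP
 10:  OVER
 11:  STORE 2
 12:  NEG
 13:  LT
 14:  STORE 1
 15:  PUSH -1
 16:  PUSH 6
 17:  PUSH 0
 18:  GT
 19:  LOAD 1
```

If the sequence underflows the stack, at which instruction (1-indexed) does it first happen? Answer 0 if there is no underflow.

6

PUSH 4   4
DUP      4 4
OVER     4 4 4
STORE 1  4 4
ADD      8
GT  — needs 2 operands, stack has 1 → underflow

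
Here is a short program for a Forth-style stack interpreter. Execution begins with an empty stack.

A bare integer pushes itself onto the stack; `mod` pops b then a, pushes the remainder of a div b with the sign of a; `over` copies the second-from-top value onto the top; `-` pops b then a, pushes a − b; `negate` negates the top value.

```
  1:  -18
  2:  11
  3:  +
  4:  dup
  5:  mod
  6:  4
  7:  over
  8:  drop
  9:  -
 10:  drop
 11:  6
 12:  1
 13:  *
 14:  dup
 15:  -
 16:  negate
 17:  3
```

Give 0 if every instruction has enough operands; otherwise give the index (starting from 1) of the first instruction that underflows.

-18    : -18
11     : -18 11
+      : -7
dup    : -7 -7
mod    : 0
4      : 0 4
over   : 0 4 0
drop   : 0 4
-      : -4
drop   : (empty)
6      : 6
1      : 6 1
*      : 6
dup    : 6 6
-      : 0
negate : 0
3      : 0 3

0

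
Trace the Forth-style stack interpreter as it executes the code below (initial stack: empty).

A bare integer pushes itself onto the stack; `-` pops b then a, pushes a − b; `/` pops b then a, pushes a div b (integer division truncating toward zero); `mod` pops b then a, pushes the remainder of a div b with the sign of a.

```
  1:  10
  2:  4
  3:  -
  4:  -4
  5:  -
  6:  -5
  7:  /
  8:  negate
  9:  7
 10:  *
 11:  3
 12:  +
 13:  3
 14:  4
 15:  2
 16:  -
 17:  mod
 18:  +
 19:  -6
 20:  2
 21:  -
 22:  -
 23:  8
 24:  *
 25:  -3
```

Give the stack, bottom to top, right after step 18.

[18]

10      10
4       10 4
-       6
-4      6 -4
-       10
-5      10 -5
/       -2
negate  2
7       2 7
*       14
3       14 3
+       17
3       17 3
4       17 3 4
2       17 3 4 2
-       17 3 2
mod     17 1
+       18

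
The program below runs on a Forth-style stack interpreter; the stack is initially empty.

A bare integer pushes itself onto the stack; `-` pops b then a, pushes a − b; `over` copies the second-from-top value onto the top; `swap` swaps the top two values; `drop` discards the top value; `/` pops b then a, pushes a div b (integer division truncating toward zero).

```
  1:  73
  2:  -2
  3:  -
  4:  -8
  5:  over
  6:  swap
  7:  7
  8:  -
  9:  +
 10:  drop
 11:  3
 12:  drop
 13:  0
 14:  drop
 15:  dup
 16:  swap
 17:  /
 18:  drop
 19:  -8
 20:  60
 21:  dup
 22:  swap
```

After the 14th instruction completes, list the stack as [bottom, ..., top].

[75]

73    [73]
-2    [73, -2]
-     [75]
-8    [75, -8]
over  [75, -8, 75]
swap  [75, 75, -8]
7     [75, 75, -8, 7]
-     [75, 75, -15]
+     [75, 60]
drop  [75]
3     [75, 3]
drop  [75]
0     [75, 0]
drop  [75]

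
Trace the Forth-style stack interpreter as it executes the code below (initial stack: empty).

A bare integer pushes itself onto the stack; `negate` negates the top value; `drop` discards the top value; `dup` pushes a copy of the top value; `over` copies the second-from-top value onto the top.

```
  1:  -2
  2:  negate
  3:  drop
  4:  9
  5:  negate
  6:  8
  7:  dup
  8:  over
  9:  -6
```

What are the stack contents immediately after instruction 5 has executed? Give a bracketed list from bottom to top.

-2     → [-2]
negate → [2]
drop   → []
9      → [9]
negate → [-9]

[-9]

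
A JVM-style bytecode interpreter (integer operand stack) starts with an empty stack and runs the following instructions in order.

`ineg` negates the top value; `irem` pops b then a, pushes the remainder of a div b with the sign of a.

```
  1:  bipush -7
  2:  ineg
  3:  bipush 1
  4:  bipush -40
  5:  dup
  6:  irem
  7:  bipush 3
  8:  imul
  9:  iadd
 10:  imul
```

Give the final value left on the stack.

7

bipush -7  : -7
ineg       : 7
bipush 1   : 7 1
bipush -40 : 7 1 -40
dup        : 7 1 -40 -40
irem       : 7 1 0
bipush 3   : 7 1 0 3
imul       : 7 1 0
iadd       : 7 1
imul       : 7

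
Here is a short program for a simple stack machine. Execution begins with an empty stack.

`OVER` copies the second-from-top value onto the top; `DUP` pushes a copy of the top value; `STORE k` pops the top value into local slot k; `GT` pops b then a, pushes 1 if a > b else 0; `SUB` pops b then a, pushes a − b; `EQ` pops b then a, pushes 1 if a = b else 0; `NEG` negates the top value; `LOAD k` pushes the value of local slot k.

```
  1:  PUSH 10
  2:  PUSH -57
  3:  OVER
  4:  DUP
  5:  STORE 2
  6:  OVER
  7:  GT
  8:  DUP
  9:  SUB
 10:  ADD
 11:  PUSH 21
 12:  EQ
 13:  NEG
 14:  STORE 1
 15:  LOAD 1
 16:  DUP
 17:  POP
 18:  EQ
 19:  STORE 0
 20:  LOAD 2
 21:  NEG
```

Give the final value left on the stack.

-10

PUSH 10  : [10]
PUSH -57 : [10, -57]
OVER     : [10, -57, 10]
DUP      : [10, -57, 10, 10]
STORE 2  : [10, -57, 10]
OVER     : [10, -57, 10, -57]
GT       : [10, -57, 1]
DUP      : [10, -57, 1, 1]
SUB      : [10, -57, 0]
ADD      : [10, -57]
PUSH 21  : [10, -57, 21]
EQ       : [10, 0]
NEG      : [10, 0]
STORE 1  : [10]
LOAD 1   : [10, 0]
DUP      : [10, 0, 0]
POP      : [10, 0]
EQ       : [0]
STORE 0  : []
LOAD 2   : [10]
NEG      : [-10]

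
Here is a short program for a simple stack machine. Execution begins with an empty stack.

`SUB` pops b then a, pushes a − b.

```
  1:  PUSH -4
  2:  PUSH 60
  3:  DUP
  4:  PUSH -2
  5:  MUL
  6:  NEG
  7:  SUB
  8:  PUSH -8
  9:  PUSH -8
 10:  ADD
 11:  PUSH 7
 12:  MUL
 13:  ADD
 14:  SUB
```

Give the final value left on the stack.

PUSH -4  -4
PUSH 60  -4 60
DUP      -4 60 60
PUSH -2  -4 60 60 -2
MUL      -4 60 -120
NEG      -4 60 120
SUB      -4 -60
PUSH -8  -4 -60 -8
PUSH -8  -4 -60 -8 -8
ADD      -4 -60 -16
PUSH 7   -4 -60 -16 7
MUL      -4 -60 -112
ADD      -4 -172
SUB      168

168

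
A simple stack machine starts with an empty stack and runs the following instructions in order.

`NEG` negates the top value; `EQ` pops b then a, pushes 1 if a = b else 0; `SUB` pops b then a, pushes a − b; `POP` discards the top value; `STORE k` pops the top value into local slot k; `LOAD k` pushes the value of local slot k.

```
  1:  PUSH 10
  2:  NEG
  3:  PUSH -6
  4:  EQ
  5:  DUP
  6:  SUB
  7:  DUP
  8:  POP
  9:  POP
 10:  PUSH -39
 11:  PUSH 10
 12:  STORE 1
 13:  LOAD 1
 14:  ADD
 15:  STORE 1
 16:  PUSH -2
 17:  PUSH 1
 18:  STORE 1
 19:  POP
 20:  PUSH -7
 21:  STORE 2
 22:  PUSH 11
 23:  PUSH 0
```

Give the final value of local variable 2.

PUSH 10  : 10
NEG      : -10
PUSH -6  : -10 -6
EQ       : 0
DUP      : 0 0
SUB      : 0
DUP      : 0 0
POP      : 0
POP      : (empty)
PUSH -39 : -39
PUSH 10  : -39 10
STORE 1  : -39
LOAD 1   : -39 10
ADD      : -29
STORE 1  : (empty)
PUSH -2  : -2
PUSH 1   : -2 1
STORE 1  : -2
POP      : (empty)
PUSH -7  : -7
STORE 2  : (empty)
PUSH 11  : 11
PUSH 0   : 11 0

-7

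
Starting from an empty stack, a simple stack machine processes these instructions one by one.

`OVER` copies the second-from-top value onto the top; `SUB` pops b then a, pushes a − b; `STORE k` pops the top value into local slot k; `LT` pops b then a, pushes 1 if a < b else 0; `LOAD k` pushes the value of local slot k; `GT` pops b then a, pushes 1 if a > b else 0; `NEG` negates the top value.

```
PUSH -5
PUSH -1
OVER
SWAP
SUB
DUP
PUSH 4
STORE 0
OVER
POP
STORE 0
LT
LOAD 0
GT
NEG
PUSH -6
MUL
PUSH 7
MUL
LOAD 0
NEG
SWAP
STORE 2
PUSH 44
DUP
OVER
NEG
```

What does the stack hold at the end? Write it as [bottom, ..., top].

PUSH -5 -> -5
PUSH -1 -> -5 -1
OVER    -> -5 -1 -5
SWAP    -> -5 -5 -1
SUB     -> -5 -4
DUP     -> -5 -4 -4
PUSH 4  -> -5 -4 -4 4
STORE 0 -> -5 -4 -4
OVER    -> -5 -4 -4 -4
POP     -> -5 -4 -4
STORE 0 -> -5 -4
LT      -> 1
LOAD 0  -> 1 -4
GT      -> 1
NEG     -> -1
PUSH -6 -> -1 -6
MUL     -> 6
PUSH 7  -> 6 7
MUL     -> 42
LOAD 0  -> 42 -4
NEG     -> 42 4
SWAP    -> 4 42
STORE 2 -> 4
PUSH 44 -> 4 44
DUP     -> 4 44 44
OVER    -> 4 44 44 44
NEG     -> 4 44 44 -44

[4, 44, 44, -44]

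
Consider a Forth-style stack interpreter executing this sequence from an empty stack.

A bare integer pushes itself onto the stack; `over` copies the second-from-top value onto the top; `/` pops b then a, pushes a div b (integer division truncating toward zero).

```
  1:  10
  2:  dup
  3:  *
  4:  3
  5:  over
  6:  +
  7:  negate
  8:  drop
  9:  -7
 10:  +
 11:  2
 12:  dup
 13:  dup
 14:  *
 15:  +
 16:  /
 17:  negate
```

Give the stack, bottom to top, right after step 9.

10      10
dup     10 10
*       100
3       100 3
over    100 3 100
+       100 103
negate  100 -103
drop    100
-7      100 -7

[100, -7]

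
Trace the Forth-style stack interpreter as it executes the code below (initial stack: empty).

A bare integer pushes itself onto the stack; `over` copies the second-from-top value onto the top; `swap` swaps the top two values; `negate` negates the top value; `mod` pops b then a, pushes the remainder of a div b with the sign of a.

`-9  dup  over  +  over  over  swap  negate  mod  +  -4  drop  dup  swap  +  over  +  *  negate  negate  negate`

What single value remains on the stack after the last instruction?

-405

-9     -> -9
dup    -> -9 -9
over   -> -9 -9 -9
+      -> -9 -18
over   -> -9 -18 -9
over   -> -9 -18 -9 -18
swap   -> -9 -18 -18 -9
negate -> -9 -18 -18 9
mod    -> -9 -18 0
+      -> -9 -18
-4     -> -9 -18 -4
drop   -> -9 -18
dup    -> -9 -18 -18
swap   -> -9 -18 -18
+      -> -9 -36
over   -> -9 -36 -9
+      -> -9 -45
*      -> 405
negate -> -405
negate -> 405
negate -> -405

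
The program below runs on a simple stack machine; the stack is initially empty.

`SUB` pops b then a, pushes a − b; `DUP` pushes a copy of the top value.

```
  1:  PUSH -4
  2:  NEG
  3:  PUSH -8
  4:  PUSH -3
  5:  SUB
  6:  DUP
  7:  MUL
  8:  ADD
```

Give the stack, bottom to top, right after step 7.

[4, 25]

PUSH -4 -> [-4]
NEG     -> [4]
PUSH -8 -> [4, -8]
PUSH -3 -> [4, -8, -3]
SUB     -> [4, -5]
DUP     -> [4, -5, -5]
MUL     -> [4, 25]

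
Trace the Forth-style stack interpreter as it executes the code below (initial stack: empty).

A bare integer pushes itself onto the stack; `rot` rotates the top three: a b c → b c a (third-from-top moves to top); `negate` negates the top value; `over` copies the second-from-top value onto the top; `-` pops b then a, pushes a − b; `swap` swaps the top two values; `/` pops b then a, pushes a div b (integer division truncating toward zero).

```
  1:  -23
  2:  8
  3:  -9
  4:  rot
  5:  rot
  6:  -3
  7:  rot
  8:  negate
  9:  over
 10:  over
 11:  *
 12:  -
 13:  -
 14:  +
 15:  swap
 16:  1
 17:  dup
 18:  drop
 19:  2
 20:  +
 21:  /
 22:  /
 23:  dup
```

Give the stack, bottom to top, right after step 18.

-23    → -23
8      → -23 8
-9     → -23 8 -9
rot    → 8 -9 -23
rot    → -9 -23 8
-3     → -9 -23 8 -3
rot    → -9 8 -3 -23
negate → -9 8 -3 23
over   → -9 8 -3 23 -3
over   → -9 8 -3 23 -3 23
*      → -9 8 -3 23 -69
-      → -9 8 -3 92
-      → -9 8 -95
+      → -9 -87
swap   → -87 -9
1      → -87 -9 1
dup    → -87 -9 1 1
drop   → -87 -9 1

[-87, -9, 1]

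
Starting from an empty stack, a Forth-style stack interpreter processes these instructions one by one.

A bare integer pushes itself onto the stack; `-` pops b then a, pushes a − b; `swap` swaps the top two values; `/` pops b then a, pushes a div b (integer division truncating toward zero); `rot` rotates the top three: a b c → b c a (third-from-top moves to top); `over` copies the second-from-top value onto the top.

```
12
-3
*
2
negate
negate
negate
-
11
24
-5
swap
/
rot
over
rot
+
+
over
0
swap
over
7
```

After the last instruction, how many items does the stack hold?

6

12      12
-3      12 -3
*       -36
2       -36 2
negate  -36 -2
negate  -36 2
negate  -36 -2
-       -34
11      -34 11
24      -34 11 24
-5      -34 11 24 -5
swap    -34 11 -5 24
/       -34 11 0
rot     11 0 -34
over    11 0 -34 0
rot     11 -34 0 0
+       11 -34 0
+       11 -34
over    11 -34 11
0       11 -34 11 0
swap    11 -34 0 11
over    11 -34 0 11 0
7       11 -34 0 11 0 7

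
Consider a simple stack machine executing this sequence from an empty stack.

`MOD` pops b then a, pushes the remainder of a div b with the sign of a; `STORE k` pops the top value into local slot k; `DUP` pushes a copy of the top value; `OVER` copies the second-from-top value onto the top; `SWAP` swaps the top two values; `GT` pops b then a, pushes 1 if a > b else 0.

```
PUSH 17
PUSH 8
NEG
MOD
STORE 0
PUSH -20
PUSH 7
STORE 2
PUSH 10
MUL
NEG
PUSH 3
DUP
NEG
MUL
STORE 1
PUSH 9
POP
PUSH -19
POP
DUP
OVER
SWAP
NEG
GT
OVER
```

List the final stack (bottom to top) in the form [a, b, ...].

[200, 1, 200]

PUSH 17  : 17
PUSH 8   : 17 8
NEG      : 17 -8
MOD      : 1
STORE 0  : (empty)
PUSH -20 : -20
PUSH 7   : -20 7
STORE 2  : -20
PUSH 10  : -20 10
MUL      : -200
NEG      : 200
PUSH 3   : 200 3
DUP      : 200 3 3
NEG      : 200 3 -3
MUL      : 200 -9
STORE 1  : 200
PUSH 9   : 200 9
POP      : 200
PUSH -19 : 200 -19
POP      : 200
DUP      : 200 200
OVER     : 200 200 200
SWAP     : 200 200 200
NEG      : 200 200 -200
GT       : 200 1
OVER     : 200 1 200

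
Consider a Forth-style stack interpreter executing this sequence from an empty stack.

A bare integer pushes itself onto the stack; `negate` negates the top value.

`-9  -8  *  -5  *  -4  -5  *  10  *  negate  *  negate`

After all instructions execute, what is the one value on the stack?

-72000

-9      [-9]
-8      [-9, -8]
*       [72]
-5      [72, -5]
*       [-360]
-4      [-360, -4]
-5      [-360, -4, -5]
*       [-360, 20]
10      [-360, 20, 10]
*       [-360, 200]
negate  [-360, -200]
*       [72000]
negate  [-72000]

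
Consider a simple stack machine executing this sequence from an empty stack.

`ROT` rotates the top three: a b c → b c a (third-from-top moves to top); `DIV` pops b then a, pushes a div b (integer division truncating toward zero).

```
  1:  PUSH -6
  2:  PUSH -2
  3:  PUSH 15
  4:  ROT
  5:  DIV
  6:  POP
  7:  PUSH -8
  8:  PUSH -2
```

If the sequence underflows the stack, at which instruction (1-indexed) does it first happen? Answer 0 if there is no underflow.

PUSH -6 → -6
PUSH -2 → -6 -2
PUSH 15 → -6 -2 15
ROT     → -2 15 -6
DIV     → -2 -2
POP     → -2
PUSH -8 → -2 -8
PUSH -2 → -2 -8 -2

0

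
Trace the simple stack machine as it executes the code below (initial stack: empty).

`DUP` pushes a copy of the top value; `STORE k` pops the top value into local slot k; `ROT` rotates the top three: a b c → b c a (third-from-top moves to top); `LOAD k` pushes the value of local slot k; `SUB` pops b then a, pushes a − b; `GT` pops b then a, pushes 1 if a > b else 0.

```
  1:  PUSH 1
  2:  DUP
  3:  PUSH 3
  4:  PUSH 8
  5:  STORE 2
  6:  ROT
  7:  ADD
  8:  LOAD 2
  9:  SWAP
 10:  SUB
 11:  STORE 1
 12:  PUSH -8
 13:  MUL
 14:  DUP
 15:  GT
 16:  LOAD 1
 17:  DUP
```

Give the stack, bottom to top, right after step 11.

[1]

PUSH 1  -> 1
DUP     -> 1 1
PUSH 3  -> 1 1 3
PUSH 8  -> 1 1 3 8
STORE 2 -> 1 1 3
ROT     -> 1 3 1
ADD     -> 1 4
LOAD 2  -> 1 4 8
SWAP    -> 1 8 4
SUB     -> 1 4
STORE 1 -> 1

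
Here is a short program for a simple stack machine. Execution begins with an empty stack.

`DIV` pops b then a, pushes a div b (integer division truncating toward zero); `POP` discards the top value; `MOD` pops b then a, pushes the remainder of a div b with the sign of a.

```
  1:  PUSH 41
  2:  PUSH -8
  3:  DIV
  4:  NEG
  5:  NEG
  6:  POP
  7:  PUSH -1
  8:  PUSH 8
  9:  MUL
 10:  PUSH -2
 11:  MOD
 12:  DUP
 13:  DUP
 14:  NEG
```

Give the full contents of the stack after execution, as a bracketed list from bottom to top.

PUSH 41  [41]
PUSH -8  [41, -8]
DIV      [-5]
NEG      [5]
NEG      [-5]
POP      []
PUSH -1  [-1]
PUSH 8   [-1, 8]
MUL      [-8]
PUSH -2  [-8, -2]
MOD      [0]
DUP      [0, 0]
DUP      [0, 0, 0]
NEG      [0, 0, 0]

[0, 0, 0]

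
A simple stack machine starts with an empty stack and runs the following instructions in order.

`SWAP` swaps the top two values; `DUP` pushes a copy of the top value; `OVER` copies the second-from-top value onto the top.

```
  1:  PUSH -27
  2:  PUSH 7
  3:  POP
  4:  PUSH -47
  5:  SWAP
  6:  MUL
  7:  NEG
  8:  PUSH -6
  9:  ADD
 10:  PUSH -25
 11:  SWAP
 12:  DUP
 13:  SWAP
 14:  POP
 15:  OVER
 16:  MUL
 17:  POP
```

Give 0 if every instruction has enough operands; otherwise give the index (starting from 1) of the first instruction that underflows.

0

PUSH -27 → [-27]
PUSH 7   → [-27, 7]
POP      → [-27]
PUSH -47 → [-27, -47]
SWAP     → [-47, -27]
MUL      → [1269]
NEG      → [-1269]
PUSH -6  → [-1269, -6]
ADD      → [-1275]
PUSH -25 → [-1275, -25]
SWAP     → [-25, -1275]
DUP      → [-25, -1275, -1275]
SWAP     → [-25, -1275, -1275]
POP      → [-25, -1275]
OVER     → [-25, -1275, -25]
MUL      → [-25, 31875]
POP      → [-25]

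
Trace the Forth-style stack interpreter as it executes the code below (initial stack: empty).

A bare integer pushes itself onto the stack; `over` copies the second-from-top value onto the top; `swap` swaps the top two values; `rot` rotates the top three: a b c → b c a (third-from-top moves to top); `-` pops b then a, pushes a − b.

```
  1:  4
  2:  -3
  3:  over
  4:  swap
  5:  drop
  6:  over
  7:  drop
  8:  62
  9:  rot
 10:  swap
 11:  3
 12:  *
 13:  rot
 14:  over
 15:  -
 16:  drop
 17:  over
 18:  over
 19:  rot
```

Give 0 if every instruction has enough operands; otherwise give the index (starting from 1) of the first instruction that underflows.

0

4     [4]
-3    [4, -3]
over  [4, -3, 4]
swap  [4, 4, -3]
drop  [4, 4]
over  [4, 4, 4]
drop  [4, 4]
62    [4, 4, 62]
rot   [4, 62, 4]
swap  [4, 4, 62]
3     [4, 4, 62, 3]
*     [4, 4, 186]
rot   [4, 186, 4]
over  [4, 186, 4, 186]
-     [4, 186, -182]
drop  [4, 186]
over  [4, 186, 4]
over  [4, 186, 4, 186]
rot   [4, 4, 186, 186]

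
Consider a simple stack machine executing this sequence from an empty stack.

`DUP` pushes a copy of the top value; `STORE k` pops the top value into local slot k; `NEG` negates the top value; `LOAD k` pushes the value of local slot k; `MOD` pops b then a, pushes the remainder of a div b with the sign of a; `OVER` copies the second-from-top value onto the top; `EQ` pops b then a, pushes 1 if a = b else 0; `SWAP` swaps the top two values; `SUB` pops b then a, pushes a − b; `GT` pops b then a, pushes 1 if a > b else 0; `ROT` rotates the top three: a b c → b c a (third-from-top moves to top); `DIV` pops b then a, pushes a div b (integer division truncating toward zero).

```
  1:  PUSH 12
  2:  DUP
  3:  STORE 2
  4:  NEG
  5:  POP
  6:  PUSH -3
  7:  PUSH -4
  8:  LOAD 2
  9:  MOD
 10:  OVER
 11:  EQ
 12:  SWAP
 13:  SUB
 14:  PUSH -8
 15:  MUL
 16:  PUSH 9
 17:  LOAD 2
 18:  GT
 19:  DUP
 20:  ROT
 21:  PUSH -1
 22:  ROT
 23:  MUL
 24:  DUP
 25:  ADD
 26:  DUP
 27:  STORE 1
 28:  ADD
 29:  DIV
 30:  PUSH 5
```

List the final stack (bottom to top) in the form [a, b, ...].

[0, 5]

PUSH 12  12
DUP      12 12
STORE 2  12
NEG      -12
POP      (empty)
PUSH -3  -3
PUSH -4  -3 -4
LOAD 2   -3 -4 12
MOD      -3 -4
OVER     -3 -4 -3
EQ       -3 0
SWAP     0 -3
SUB      3
PUSH -8  3 -8
MUL      -24
PUSH 9   -24 9
LOAD 2   -24 9 12
GT       -24 0
DUP      -24 0 0
ROT      0 0 -24
PUSH -1  0 0 -24 -1
ROT      0 -24 -1 0
MUL      0 -24 0
DUP      0 -24 0 0
ADD      0 -24 0
DUP      0 -24 0 0
STORE 1  0 -24 0
ADD      0 -24
DIV      0
PUSH 5   0 5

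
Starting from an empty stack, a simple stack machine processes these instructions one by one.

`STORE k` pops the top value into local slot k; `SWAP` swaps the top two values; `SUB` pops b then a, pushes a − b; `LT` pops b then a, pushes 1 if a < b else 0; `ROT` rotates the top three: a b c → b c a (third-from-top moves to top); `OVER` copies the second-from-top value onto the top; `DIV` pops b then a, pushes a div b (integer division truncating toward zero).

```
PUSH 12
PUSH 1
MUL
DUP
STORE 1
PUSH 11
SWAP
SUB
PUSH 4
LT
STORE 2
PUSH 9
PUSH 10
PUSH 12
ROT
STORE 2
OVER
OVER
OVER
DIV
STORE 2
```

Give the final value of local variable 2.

1

PUSH 12 -> 12
PUSH 1  -> 12 1
MUL     -> 12
DUP     -> 12 12
STORE 1 -> 12
PUSH 11 -> 12 11
SWAP    -> 11 12
SUB     -> -1
PUSH 4  -> -1 4
LT      -> 1
STORE 2 -> (empty)
PUSH 9  -> 9
PUSH 10 -> 9 10
PUSH 12 -> 9 10 12
ROT     -> 10 12 9
STORE 2 -> 10 12
OVER    -> 10 12 10
OVER    -> 10 12 10 12
OVER    -> 10 12 10 12 10
DIV     -> 10 12 10 1
STORE 2 -> 10 12 10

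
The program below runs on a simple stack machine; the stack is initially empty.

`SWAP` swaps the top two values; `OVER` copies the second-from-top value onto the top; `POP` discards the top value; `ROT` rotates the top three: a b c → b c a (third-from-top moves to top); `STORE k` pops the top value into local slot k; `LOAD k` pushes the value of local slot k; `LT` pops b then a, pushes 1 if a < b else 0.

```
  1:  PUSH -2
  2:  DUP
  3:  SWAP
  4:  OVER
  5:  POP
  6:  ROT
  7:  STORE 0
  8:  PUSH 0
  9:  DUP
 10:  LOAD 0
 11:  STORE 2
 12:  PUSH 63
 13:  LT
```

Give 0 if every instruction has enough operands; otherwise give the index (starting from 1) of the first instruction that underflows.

6

PUSH -2 -> -2
DUP     -> -2 -2
SWAP    -> -2 -2
OVER    -> -2 -2 -2
POP     -> -2 -2
ROT  — needs 3 operands, stack has 2 → underflow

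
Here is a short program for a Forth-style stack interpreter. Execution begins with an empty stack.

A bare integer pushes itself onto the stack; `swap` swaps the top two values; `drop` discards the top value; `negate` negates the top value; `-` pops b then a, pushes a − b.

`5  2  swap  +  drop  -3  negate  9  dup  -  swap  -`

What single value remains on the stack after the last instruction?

5      -> 5
2      -> 5 2
swap   -> 2 5
+      -> 7
drop   -> (empty)
-3     -> -3
negate -> 3
9      -> 3 9
dup    -> 3 9 9
-      -> 3 0
swap   -> 0 3
-      -> -3

-3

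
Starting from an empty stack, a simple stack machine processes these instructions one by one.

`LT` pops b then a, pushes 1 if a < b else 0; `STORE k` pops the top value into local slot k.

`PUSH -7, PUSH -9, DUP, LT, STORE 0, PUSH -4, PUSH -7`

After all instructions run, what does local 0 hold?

PUSH -7  [-7]
PUSH -9  [-7, -9]
DUP      [-7, -9, -9]
LT       [-7, 0]
STORE 0  [-7]
PUSH -4  [-7, -4]
PUSH -7  [-7, -4, -7]

0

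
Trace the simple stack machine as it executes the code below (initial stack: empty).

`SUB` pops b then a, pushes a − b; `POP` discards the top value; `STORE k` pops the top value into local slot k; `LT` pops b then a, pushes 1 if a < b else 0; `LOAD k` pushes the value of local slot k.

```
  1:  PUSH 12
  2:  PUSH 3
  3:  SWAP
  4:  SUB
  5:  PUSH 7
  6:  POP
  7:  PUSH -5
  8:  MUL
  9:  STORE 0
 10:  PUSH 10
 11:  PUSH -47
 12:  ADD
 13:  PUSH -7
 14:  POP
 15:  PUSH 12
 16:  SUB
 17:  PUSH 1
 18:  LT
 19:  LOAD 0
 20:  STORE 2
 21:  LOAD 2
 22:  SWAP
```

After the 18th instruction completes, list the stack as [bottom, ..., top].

[1]

PUSH 12  → 12
PUSH 3   → 12 3
SWAP     → 3 12
SUB      → -9
PUSH 7   → -9 7
POP      → -9
PUSH -5  → -9 -5
MUL      → 45
STORE 0  → (empty)
PUSH 10  → 10
PUSH -47 → 10 -47
ADD      → -37
PUSH -7  → -37 -7
POP      → -37
PUSH 12  → -37 12
SUB      → -49
PUSH 1   → -49 1
LT       → 1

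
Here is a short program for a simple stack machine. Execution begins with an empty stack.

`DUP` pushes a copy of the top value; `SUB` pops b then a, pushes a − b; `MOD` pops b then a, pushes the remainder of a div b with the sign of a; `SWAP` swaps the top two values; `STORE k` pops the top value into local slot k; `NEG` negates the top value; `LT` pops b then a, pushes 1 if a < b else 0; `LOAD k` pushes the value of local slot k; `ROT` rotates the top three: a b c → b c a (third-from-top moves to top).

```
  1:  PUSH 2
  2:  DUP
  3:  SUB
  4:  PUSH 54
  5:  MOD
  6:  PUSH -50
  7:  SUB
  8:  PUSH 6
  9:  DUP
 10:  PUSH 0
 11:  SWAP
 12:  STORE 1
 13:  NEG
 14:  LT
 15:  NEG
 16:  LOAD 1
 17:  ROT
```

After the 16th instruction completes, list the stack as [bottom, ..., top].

[50, 0, 6]

PUSH 2   : [2]
DUP      : [2, 2]
SUB      : [0]
PUSH 54  : [0, 54]
MOD      : [0]
PUSH -50 : [0, -50]
SUB      : [50]
PUSH 6   : [50, 6]
DUP      : [50, 6, 6]
PUSH 0   : [50, 6, 6, 0]
SWAP     : [50, 6, 0, 6]
STORE 1  : [50, 6, 0]
NEG      : [50, 6, 0]
LT       : [50, 0]
NEG      : [50, 0]
LOAD 1   : [50, 0, 6]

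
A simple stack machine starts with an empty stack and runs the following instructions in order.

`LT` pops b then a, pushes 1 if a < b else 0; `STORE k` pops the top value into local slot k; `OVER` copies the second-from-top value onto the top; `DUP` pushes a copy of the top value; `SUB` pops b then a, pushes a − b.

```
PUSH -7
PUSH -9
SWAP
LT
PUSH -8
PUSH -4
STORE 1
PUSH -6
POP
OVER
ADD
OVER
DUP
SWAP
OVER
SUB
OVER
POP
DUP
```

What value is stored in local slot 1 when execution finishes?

PUSH -7  -7
PUSH -9  -7 -9
SWAP     -9 -7
LT       1
PUSH -8  1 -8
PUSH -4  1 -8 -4
STORE 1  1 -8
PUSH -6  1 -8 -6
POP      1 -8
OVER     1 -8 1
ADD      1 -7
OVER     1 -7 1
DUP      1 -7 1 1
SWAP     1 -7 1 1
OVER     1 -7 1 1 1
SUB      1 -7 1 0
OVER     1 -7 1 0 1
POP      1 -7 1 0
DUP      1 -7 1 0 0

-4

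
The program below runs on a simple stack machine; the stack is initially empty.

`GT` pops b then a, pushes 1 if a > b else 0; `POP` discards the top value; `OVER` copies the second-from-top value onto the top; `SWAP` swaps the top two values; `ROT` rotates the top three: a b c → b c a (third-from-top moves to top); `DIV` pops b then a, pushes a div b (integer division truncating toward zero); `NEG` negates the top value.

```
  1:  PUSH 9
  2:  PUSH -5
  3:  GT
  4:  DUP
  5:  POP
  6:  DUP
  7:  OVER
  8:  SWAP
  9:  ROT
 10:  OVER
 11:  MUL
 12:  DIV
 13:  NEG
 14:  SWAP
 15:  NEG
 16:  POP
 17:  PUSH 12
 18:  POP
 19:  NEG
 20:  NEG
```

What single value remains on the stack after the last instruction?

-1

PUSH 9   9
PUSH -5  9 -5
GT       1
DUP      1 1
POP      1
DUP      1 1
OVER     1 1 1
SWAP     1 1 1
ROT      1 1 1
OVER     1 1 1 1
MUL      1 1 1
DIV      1 1
NEG      1 -1
SWAP     -1 1
NEG      -1 -1
POP      -1
PUSH 12  -1 12
POP      -1
NEG      1
NEG      -1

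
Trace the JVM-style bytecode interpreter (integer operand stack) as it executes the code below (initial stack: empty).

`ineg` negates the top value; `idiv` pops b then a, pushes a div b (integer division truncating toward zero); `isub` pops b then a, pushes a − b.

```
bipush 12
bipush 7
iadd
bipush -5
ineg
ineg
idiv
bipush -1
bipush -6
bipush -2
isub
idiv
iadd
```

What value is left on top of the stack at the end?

-3

bipush 12 -> 12
bipush 7  -> 12 7
iadd      -> 19
bipush -5 -> 19 -5
ineg      -> 19 5
ineg      -> 19 -5
idiv      -> -3
bipush -1 -> -3 -1
bipush -6 -> -3 -1 -6
bipush -2 -> -3 -1 -6 -2
isub      -> -3 -1 -4
idiv      -> -3 0
iadd      -> -3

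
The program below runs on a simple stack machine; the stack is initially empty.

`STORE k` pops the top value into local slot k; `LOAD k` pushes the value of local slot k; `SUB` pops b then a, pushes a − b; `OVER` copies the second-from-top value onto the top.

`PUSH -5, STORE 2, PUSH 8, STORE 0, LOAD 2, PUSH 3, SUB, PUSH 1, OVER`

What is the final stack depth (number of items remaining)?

PUSH -5 -> -5
STORE 2 -> (empty)
PUSH 8  -> 8
STORE 0 -> (empty)
LOAD 2  -> -5
PUSH 3  -> -5 3
SUB     -> -8
PUSH 1  -> -8 1
OVER    -> -8 1 -8

3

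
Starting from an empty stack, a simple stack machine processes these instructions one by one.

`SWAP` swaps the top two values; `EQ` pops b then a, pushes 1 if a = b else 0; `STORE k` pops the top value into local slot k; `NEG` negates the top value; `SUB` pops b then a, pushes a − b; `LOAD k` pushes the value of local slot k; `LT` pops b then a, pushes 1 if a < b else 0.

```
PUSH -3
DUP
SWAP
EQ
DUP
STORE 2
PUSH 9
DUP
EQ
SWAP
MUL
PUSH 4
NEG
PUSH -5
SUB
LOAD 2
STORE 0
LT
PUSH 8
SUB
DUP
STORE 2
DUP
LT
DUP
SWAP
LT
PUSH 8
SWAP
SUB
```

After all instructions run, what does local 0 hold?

1

PUSH -3 -> [-3]
DUP     -> [-3, -3]
SWAP    -> [-3, -3]
EQ      -> [1]
DUP     -> [1, 1]
STORE 2 -> [1]
PUSH 9  -> [1, 9]
DUP     -> [1, 9, 9]
EQ      -> [1, 1]
SWAP    -> [1, 1]
MUL     -> [1]
PUSH 4  -> [1, 4]
NEG     -> [1, -4]
PUSH -5 -> [1, -4, -5]
SUB     -> [1, 1]
LOAD 2  -> [1, 1, 1]
STORE 0 -> [1, 1]
LT      -> [0]
PUSH 8  -> [0, 8]
SUB     -> [-8]
DUP     -> [-8, -8]
STORE 2 -> [-8]
DUP     -> [-8, -8]
LT      -> [0]
DUP     -> [0, 0]
SWAP    -> [0, 0]
LT      -> [0]
PUSH 8  -> [0, 8]
SWAP    -> [8, 0]
SUB     -> [8]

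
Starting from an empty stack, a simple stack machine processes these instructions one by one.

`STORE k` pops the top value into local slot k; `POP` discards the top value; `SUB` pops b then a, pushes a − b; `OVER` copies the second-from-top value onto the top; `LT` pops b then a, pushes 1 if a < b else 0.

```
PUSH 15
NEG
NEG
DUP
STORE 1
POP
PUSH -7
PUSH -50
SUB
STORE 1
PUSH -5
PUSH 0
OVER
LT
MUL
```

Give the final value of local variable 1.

PUSH 15  → [15]
NEG      → [-15]
NEG      → [15]
DUP      → [15, 15]
STORE 1  → [15]
POP      → []
PUSH -7  → [-7]
PUSH -50 → [-7, -50]
SUB      → [43]
STORE 1  → []
PUSH -5  → [-5]
PUSH 0   → [-5, 0]
OVER     → [-5, 0, -5]
LT       → [-5, 0]
MUL      → [0]

43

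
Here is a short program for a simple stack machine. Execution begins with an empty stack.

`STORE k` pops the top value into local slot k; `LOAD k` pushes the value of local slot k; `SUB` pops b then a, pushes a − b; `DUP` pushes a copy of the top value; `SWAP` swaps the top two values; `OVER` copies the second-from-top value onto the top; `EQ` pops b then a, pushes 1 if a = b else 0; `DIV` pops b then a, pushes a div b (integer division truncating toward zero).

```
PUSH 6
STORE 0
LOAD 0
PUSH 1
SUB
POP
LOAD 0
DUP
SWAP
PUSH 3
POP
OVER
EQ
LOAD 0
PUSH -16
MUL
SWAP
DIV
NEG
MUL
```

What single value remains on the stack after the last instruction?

PUSH 6    6
STORE 0   (empty)
LOAD 0    6
PUSH 1    6 1
SUB       5
POP       (empty)
LOAD 0    6
DUP       6 6
SWAP      6 6
PUSH 3    6 6 3
POP       6 6
OVER      6 6 6
EQ        6 1
LOAD 0    6 1 6
PUSH -16  6 1 6 -16
MUL       6 1 -96
SWAP      6 -96 1
DIV       6 -96
NEG       6 96
MUL       576

576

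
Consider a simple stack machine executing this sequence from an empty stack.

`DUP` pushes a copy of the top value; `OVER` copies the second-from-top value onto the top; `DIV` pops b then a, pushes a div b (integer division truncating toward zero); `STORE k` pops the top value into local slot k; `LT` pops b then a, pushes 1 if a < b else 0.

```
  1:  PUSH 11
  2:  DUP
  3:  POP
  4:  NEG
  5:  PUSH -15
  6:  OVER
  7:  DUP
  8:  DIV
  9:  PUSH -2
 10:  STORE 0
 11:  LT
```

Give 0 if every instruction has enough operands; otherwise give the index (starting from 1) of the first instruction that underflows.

PUSH 11  → 11
DUP      → 11 11
POP      → 11
NEG      → -11
PUSH -15 → -11 -15
OVER     → -11 -15 -11
DUP      → -11 -15 -11 -11
DIV      → -11 -15 1
PUSH -2  → -11 -15 1 -2
STORE 0  → -11 -15 1
LT       → -11 1

0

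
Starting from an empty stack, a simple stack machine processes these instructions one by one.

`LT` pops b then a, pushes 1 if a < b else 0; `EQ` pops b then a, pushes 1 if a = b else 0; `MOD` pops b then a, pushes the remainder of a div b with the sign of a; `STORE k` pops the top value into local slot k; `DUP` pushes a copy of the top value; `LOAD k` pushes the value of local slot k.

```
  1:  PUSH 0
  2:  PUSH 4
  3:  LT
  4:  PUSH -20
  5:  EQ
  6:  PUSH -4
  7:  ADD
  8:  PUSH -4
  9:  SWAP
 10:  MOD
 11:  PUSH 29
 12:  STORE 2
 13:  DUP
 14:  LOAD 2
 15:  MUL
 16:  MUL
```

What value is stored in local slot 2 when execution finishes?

29

PUSH 0   : [0]
PUSH 4   : [0, 4]
LT       : [1]
PUSH -20 : [1, -20]
EQ       : [0]
PUSH -4  : [0, -4]
ADD      : [-4]
PUSH -4  : [-4, -4]
SWAP     : [-4, -4]
MOD      : [0]
PUSH 29  : [0, 29]
STORE 2  : [0]
DUP      : [0, 0]
LOAD 2   : [0, 0, 29]
MUL      : [0, 0]
MUL      : [0]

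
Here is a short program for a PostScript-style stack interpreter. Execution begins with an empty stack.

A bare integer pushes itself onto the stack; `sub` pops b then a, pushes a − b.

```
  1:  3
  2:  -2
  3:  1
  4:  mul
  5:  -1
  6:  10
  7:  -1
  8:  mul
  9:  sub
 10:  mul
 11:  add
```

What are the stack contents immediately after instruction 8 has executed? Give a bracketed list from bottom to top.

[3, -2, -1, -10]

3    3
-2   3 -2
1    3 -2 1
mul  3 -2
-1   3 -2 -1
10   3 -2 -1 10
-1   3 -2 -1 10 -1
mul  3 -2 -1 -10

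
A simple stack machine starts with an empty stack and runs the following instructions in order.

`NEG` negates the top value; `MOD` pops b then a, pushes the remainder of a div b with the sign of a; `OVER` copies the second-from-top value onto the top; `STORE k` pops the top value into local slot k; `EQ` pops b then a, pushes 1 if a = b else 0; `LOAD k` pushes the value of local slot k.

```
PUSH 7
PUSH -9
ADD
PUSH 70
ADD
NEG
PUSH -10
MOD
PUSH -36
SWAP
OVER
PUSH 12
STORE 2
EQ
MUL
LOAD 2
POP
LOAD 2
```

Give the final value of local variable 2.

12

PUSH 7    7
PUSH -9   7 -9
ADD       -2
PUSH 70   -2 70
ADD       68
NEG       -68
PUSH -10  -68 -10
MOD       -8
PUSH -36  -8 -36
SWAP      -36 -8
OVER      -36 -8 -36
PUSH 12   -36 -8 -36 12
STORE 2   -36 -8 -36
EQ        -36 0
MUL       0
LOAD 2    0 12
POP       0
LOAD 2    0 12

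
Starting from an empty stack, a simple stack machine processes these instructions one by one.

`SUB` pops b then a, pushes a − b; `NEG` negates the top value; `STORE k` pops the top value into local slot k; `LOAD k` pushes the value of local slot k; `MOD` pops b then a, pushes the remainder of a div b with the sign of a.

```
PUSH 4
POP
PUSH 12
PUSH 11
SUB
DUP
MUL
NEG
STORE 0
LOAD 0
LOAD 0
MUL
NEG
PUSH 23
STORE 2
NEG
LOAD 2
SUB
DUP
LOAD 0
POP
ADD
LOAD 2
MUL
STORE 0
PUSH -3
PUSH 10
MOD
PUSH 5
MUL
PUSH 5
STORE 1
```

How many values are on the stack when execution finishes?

1

PUSH 4  -> [4]
POP     -> []
PUSH 12 -> [12]
PUSH 11 -> [12, 11]
SUB     -> [1]
DUP     -> [1, 1]
MUL     -> [1]
NEG     -> [-1]
STORE 0 -> []
LOAD 0  -> [-1]
LOAD 0  -> [-1, -1]
MUL     -> [1]
NEG     -> [-1]
PUSH 23 -> [-1, 23]
STORE 2 -> [-1]
NEG     -> [1]
LOAD 2  -> [1, 23]
SUB     -> [-22]
DUP     -> [-22, -22]
LOAD 0  -> [-22, -22, -1]
POP     -> [-22, -22]
ADD     -> [-44]
LOAD 2  -> [-44, 23]
MUL     -> [-1012]
STORE 0 -> []
PUSH -3 -> [-3]
PUSH 10 -> [-3, 10]
MOD     -> [-3]
PUSH 5  -> [-3, 5]
MUL     -> [-15]
PUSH 5  -> [-15, 5]
STORE 1 -> [-15]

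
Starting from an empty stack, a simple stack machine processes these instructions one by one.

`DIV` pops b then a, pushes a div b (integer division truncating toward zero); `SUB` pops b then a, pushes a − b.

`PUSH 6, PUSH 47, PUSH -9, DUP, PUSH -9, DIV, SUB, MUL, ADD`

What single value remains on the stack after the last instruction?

-464

PUSH 6  -> 6
PUSH 47 -> 6 47
PUSH -9 -> 6 47 -9
DUP     -> 6 47 -9 -9
PUSH -9 -> 6 47 -9 -9 -9
DIV     -> 6 47 -9 1
SUB     -> 6 47 -10
MUL     -> 6 -470
ADD     -> -464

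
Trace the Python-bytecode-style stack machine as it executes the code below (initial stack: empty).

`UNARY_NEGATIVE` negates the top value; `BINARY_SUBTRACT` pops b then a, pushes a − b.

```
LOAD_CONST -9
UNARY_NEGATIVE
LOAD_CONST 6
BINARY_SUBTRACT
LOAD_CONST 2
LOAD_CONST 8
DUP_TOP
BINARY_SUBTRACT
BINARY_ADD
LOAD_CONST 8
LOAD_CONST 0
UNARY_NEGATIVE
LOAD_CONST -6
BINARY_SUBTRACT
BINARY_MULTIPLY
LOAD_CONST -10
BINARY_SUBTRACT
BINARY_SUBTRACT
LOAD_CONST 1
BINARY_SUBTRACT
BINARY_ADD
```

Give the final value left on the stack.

-54

LOAD_CONST -9   : [-9]
UNARY_NEGATIVE  : [9]
LOAD_CONST 6    : [9, 6]
BINARY_SUBTRACT : [3]
LOAD_CONST 2    : [3, 2]
LOAD_CONST 8    : [3, 2, 8]
DUP_TOP         : [3, 2, 8, 8]
BINARY_SUBTRACT : [3, 2, 0]
BINARY_ADD      : [3, 2]
LOAD_CONST 8    : [3, 2, 8]
LOAD_CONST 0    : [3, 2, 8, 0]
UNARY_NEGATIVE  : [3, 2, 8, 0]
LOAD_CONST -6   : [3, 2, 8, 0, -6]
BINARY_SUBTRACT : [3, 2, 8, 6]
BINARY_MULTIPLY : [3, 2, 48]
LOAD_CONST -10  : [3, 2, 48, -10]
BINARY_SUBTRACT : [3, 2, 58]
BINARY_SUBTRACT : [3, -56]
LOAD_CONST 1    : [3, -56, 1]
BINARY_SUBTRACT : [3, -57]
BINARY_ADD      : [-54]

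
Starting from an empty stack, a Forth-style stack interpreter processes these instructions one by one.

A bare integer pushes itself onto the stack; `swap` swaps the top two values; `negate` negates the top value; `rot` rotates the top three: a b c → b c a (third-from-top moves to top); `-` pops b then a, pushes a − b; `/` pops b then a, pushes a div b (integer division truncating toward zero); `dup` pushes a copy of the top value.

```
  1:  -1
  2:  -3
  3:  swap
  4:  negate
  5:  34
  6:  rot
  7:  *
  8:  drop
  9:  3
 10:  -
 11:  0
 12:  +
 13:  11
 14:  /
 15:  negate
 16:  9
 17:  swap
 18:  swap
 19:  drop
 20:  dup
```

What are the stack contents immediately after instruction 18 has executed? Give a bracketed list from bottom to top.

-1     : [-1]
-3     : [-1, -3]
swap   : [-3, -1]
negate : [-3, 1]
34     : [-3, 1, 34]
rot    : [1, 34, -3]
*      : [1, -102]
drop   : [1]
3      : [1, 3]
-      : [-2]
0      : [-2, 0]
+      : [-2]
11     : [-2, 11]
/      : [0]
negate : [0]
9      : [0, 9]
swap   : [9, 0]
swap   : [0, 9]

[0, 9]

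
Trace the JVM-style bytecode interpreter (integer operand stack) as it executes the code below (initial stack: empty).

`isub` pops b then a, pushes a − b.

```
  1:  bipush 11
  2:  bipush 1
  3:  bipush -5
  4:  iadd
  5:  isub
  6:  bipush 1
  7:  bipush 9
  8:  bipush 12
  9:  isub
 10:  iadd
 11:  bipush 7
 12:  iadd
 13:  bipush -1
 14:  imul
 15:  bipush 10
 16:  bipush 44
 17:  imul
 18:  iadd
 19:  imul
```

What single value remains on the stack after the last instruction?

bipush 11 -> 11
bipush 1  -> 11 1
bipush -5 -> 11 1 -5
iadd      -> 11 -4
isub      -> 15
bipush 1  -> 15 1
bipush 9  -> 15 1 9
bipush 12 -> 15 1 9 12
isub      -> 15 1 -3
iadd      -> 15 -2
bipush 7  -> 15 -2 7
iadd      -> 15 5
bipush -1 -> 15 5 -1
imul      -> 15 -5
bipush 10 -> 15 -5 10
bipush 44 -> 15 -5 10 44
imul      -> 15 -5 440
iadd      -> 15 435
imul      -> 6525

6525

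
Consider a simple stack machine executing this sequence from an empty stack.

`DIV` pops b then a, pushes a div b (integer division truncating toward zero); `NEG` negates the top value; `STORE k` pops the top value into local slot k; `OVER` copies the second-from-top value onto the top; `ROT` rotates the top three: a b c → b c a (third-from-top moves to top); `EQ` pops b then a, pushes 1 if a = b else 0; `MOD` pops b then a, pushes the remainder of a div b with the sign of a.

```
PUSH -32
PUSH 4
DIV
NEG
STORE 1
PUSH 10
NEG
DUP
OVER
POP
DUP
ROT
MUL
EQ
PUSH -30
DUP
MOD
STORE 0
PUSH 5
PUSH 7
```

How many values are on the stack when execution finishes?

3

PUSH -32  [-32]
PUSH 4    [-32, 4]
DIV       [-8]
NEG       [8]
STORE 1   []
PUSH 10   [10]
NEG       [-10]
DUP       [-10, -10]
OVER      [-10, -10, -10]
POP       [-10, -10]
DUP       [-10, -10, -10]
ROT       [-10, -10, -10]
MUL       [-10, 100]
EQ        [0]
PUSH -30  [0, -30]
DUP       [0, -30, -30]
MOD       [0, 0]
STORE 0   [0]
PUSH 5    [0, 5]
PUSH 7    [0, 5, 7]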